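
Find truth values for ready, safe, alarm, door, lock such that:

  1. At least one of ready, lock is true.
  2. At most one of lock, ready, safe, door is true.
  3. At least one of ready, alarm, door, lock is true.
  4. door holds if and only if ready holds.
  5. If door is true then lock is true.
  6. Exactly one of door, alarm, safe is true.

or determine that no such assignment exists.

ready=F, safe=F, alarm=T, door=F, lock=T

  (1) {ready, lock}: 1 true — at least one ✓
  (2) {lock, ready, safe, door}: 1 true — at most one ✓
  (3) {ready, alarm, door, lock}: 2 true — at least one ✓
  (4) door=F, ready=F — same ✓
  (5) door=F ⇒ lock: vacuous ✓
  (6) {door, alarm, safe}: 1 true — exactly one ✓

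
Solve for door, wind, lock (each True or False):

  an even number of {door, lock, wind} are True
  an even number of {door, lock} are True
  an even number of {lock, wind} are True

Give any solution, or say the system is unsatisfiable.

door: False; wind: False; lock: False

{door, lock, wind}: 0 true → even ✓
{door, lock}: 0 true → even ✓
{lock, wind}: 0 true → even ✓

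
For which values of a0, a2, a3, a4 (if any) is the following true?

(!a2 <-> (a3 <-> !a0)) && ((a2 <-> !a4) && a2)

a0 = True, a2 = True, a3 = True, a4 = False

  !a2 <-> (a3 <-> !a0) = True
    !a2 = False
    a3 <-> !a0 = False
      !a0 = False
  (a2 <-> !a4) && a2 = True
    a2 <-> !a4 = True
      !a4 = True
Both conjuncts True, so the formula holds.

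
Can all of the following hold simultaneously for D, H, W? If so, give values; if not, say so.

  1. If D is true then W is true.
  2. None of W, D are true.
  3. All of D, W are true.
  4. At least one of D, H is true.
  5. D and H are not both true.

Case D = True:
  Constraint (2) is violated (D=T) — contradiction.
Case D = False:
  Constraint (3) is violated (D=F) — contradiction.
Both cases fail — unsatisfiable.

Unsatisfiable — no assignment works.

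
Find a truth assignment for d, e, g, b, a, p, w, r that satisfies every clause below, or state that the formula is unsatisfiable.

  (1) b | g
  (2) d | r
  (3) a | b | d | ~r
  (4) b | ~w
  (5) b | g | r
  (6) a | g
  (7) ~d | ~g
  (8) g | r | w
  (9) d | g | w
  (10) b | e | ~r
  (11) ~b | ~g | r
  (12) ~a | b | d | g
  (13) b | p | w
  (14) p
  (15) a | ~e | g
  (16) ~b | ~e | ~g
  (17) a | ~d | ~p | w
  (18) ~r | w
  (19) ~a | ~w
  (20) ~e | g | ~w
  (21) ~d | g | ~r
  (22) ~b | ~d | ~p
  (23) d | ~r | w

Unit clause (p) forces p = True.
Try d = True:
  (~d | ~g) forces g = False.
  (b | g) forces b = True.
  clause (~b | ~d | ~p) is falsified — backtrack.
So d = False.
  then (d | r) forces r = True.
  then (~r | w) forces w = True.
  then (~a | ~w) forces a = False.
  then (a | b | d | ~r) forces b = True.
  then (a | g) forces g = True.
  then (~b | ~e | ~g) forces e = False.
All clauses satisfied.

d = False, e = False, g = True, b = True, a = False, p = True, w = True, r = True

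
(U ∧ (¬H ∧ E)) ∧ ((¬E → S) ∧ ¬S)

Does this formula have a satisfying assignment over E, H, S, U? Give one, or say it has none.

E = True, H = False, S = False, U = True

  U ∧ (¬H ∧ E) = True
    ¬H ∧ E = True
      ¬H = True
  (¬E → S) ∧ ¬S = True
    ¬E → S = True
      ¬E = False
    ¬S = True
Both conjuncts True, so the formula holds.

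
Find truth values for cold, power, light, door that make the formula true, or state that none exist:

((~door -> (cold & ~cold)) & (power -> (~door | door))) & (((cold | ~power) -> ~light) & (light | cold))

cold=T, power=F, light=F, door=T

  (~door -> (cold & ~cold)) & (power -> (~door | door)) = True
    ~door -> (cold & ~cold) = True
      ~door = False
      cold & ~cold = False
        ~cold = False
    power -> (~door | door) = True
      ~door | door = True
        ~door = False
  ((cold | ~power) -> ~light) & (light | cold) = True
    (cold | ~power) -> ~light = True
      cold | ~power = True
        ~power = True
      ~light = True
    light | cold = True
Both conjuncts True, so the formula holds.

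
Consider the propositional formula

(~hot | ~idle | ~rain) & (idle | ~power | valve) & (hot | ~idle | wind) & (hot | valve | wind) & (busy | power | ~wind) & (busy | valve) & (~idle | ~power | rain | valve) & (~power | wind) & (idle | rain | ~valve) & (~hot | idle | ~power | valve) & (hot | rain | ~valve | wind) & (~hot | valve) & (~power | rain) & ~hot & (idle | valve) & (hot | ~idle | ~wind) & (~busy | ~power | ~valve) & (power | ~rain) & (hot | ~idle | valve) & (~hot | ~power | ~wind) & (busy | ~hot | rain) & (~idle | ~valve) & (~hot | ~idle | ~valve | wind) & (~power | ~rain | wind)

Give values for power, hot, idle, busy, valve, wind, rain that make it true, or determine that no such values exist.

power = True, hot = False, idle = False, busy = False, valve = True, wind = True, rain = True

Unit clause (~hot) forces hot = False.
Set power = True.
  then (~power | wind) forces wind = True.
  then (~power | rain) forces rain = True.
  then (hot | ~idle | ~wind) forces idle = False.
  then (idle | ~power | valve) forces valve = True.
  then (~busy | ~power | ~valve) forces busy = False.
All clauses satisfied.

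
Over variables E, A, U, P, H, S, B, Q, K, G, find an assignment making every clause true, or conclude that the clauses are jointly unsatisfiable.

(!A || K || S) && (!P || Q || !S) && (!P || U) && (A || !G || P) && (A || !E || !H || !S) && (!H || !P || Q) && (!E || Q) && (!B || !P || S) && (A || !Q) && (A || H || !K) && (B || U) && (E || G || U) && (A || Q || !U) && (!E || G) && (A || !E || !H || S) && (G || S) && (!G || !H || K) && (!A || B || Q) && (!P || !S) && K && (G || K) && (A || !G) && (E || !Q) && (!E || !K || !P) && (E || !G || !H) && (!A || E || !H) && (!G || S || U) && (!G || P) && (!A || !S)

Case A = True:
  (K) forces K = True.
  (!A || !S) forces S = False.
  (G || S) forces G = True.
  (!G || S || U) forces U = True.
  (!G || P) forces P = True.
  (!B || !P || S) forces B = False.
  (!A || B || Q) forces Q = True.
  (E || !Q) forces E = True.
  Clause (!E || !K || !P) is falsified — contradiction.
Case A = False:
  (A || !Q) forces Q = False.
  (!E || Q) forces E = False.
  (A || Q || !U) forces U = False.
  (!P || U) forces P = False.
  (A || !G || P) forces G = False.
  Clause (E || G || U) is falsified — contradiction.
Both cases fail, so the formula is unsatisfiable.

UNSATISFIABLE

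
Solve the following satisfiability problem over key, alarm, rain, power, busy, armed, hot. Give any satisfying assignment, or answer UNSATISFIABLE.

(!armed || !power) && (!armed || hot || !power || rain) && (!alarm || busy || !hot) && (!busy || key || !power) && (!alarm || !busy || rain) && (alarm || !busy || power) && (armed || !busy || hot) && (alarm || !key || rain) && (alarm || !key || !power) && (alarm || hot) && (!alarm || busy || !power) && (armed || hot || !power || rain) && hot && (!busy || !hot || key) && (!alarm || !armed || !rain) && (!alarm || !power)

Unit clause (hot) forces hot = True.
Set key = True.
Set alarm = True.
  then (!alarm || busy || !hot) forces busy = True.
  then (!alarm || !busy || rain) forces rain = True.
  then (!alarm || !armed || !rain) forces armed = False.
  then (!alarm || !power) forces power = False.
All clauses satisfied.

key=T, alarm=T, rain=T, power=F, busy=T, armed=F, hot=T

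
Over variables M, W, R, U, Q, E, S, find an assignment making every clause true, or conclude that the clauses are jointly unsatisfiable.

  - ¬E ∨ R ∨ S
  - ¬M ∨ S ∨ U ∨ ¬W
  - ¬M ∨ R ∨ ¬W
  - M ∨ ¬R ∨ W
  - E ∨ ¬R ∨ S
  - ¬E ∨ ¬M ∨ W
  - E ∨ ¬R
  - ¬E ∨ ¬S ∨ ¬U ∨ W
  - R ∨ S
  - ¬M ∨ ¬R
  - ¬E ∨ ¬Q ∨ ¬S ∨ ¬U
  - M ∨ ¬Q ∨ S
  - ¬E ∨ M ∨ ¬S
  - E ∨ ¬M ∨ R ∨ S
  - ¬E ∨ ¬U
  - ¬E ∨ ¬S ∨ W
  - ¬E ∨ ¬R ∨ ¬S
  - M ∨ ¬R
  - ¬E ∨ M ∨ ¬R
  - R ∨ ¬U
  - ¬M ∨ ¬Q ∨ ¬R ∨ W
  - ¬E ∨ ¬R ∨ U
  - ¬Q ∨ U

M = True, W = False, R = False, U = False, Q = False, E = False, S = True

Set M = True.
  then (¬M ∨ ¬R) forces R = False.
  then (R ∨ ¬U) forces U = False.
  then (¬Q ∨ U) forces Q = False.
  then (¬M ∨ R ∨ ¬W) forces W = False.
  then (¬E ∨ ¬M ∨ W) forces E = False.
  then (R ∨ S) forces S = True.
All clauses satisfied.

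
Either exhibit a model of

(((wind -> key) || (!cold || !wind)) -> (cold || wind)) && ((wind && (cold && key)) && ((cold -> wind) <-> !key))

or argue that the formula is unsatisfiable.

UNSATISFIABLE

Case wind = True: the formula simplifies to (cold && key) && !key.
  key = True: the conjunct !key is False.
  key = False: the conjunct key is False.
Case wind = False: the conjunct wind is False.
Both cases fail — unsatisfiable.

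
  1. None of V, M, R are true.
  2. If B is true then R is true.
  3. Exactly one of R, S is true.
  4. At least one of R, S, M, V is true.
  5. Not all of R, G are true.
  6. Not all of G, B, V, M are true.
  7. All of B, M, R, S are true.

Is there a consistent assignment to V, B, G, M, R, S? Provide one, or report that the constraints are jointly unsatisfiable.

Unsatisfiable — no assignment works.

Case M = True:
  Constraint (1) is violated (M=T) — contradiction.
Case M = False:
  Constraint (7) is violated (M=F) — contradiction.
Both cases fail — unsatisfiable.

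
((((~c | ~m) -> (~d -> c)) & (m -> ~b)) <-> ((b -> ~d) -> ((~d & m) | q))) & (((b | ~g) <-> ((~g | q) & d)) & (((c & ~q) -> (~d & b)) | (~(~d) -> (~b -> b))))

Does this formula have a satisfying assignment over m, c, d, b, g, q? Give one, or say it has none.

m = False; c = True; d = True; b = True; g = False; q = False

  (((~c | ~m) -> (~d -> c)) & (m -> ~b)) <-> ((b -> ~d) -> ((~d & m) | q)) = True
    ((~c | ~m) -> (~d -> c)) & (m -> ~b) = True
      (~c | ~m) -> (~d -> c) = True
        ~c | ~m = True
          ~c = False
          ~m = True
        ~d -> c = True
          ~d = False
      m -> ~b = True
        ~b = False
    (b -> ~d) -> ((~d & m) | q) = True
      b -> ~d = False
        ~d = False
      (~d & m) | q = False
        ~d & m = False
          ~d = False
  ((b | ~g) <-> ((~g | q) & d)) & (((c & ~q) -> (~d & b)) | (~(~d) -> (~b -> b))) = True
    (b | ~g) <-> ((~g | q) & d) = True
      b | ~g = True
        ~g = True
      (~g | q) & d = True
        ~g | q = True
          ~g = True
    ((c & ~q) -> (~d & b)) | (~(~d) -> (~b -> b)) = True
      (c & ~q) -> (~d & b) = False
        c & ~q = True
          ~q = True
        ~d & b = False
          ~d = False
      ~(~d) -> (~b -> b) = True
        ~(~d) = True
          ~d = False
        ~b -> b = True
          ~b = False
Both conjuncts True, so the formula holds.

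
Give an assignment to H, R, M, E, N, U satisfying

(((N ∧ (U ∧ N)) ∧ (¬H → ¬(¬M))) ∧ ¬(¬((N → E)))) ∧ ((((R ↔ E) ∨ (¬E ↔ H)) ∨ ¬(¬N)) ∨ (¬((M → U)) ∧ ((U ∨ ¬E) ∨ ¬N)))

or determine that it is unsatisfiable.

H = False; R = False; M = True; E = True; N = True; U = True

  ((N ∧ (U ∧ N)) ∧ (¬H → ¬(¬M))) ∧ ¬(¬((N → E))) = True
    (N ∧ (U ∧ N)) ∧ (¬H → ¬(¬M)) = True
      N ∧ (U ∧ N) = True
        U ∧ N = True
      ¬H → ¬(¬M) = True
        ¬H = True
        ¬(¬M) = True
          ¬M = False
    ¬(¬((N → E))) = True
      ¬((N → E)) = False
        N → E = True
  (((R ↔ E) ∨ (¬E ↔ H)) ∨ ¬(¬N)) ∨ (¬((M → U)) ∧ ((U ∨ ¬E) ∨ ¬N)) = True
    ((R ↔ E) ∨ (¬E ↔ H)) ∨ ¬(¬N) = True
      (R ↔ E) ∨ (¬E ↔ H) = True
        R ↔ E = False
        ¬E ↔ H = True
          ¬E = False
      ¬(¬N) = True
        ¬N = False
    ¬((M → U)) ∧ ((U ∨ ¬E) ∨ ¬N) = False
      ¬((M → U)) = False
        M → U = True
      (U ∨ ¬E) ∨ ¬N = True
        U ∨ ¬E = True
          ¬E = False
        ¬N = False
Both conjuncts True, so the formula holds.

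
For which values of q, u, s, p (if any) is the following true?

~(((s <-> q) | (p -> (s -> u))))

q = False, u = False, s = True, p = True

  ~(((s <-> q) | (p -> (s -> u)))) = True
    (s <-> q) | (p -> (s -> u)) = False
      s <-> q = False
      p -> (s -> u) = False
        s -> u = False
The formula evaluates to True.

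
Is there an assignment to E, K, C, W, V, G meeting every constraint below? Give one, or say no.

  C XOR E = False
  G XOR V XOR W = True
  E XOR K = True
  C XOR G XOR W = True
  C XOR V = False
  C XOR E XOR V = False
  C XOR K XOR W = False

E = False; K = True; C = False; W = True; V = False; G = False

C XOR E = F XOR F = False ✓
G XOR V XOR W = F XOR F XOR T = True ✓
E XOR K = F XOR T = True ✓
C XOR G XOR W = F XOR F XOR T = True ✓
C XOR V = F XOR F = False ✓
C XOR E XOR V = F XOR F XOR F = False ✓
C XOR K XOR W = F XOR T XOR T = False ✓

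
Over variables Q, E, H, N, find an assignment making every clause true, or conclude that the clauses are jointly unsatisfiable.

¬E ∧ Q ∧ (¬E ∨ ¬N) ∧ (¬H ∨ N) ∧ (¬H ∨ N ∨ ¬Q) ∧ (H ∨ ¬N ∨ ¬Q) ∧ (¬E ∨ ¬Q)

Q=T, E=F, H=T, N=T

Unit clause (¬E) forces E = False.
Unit clause (Q) forces Q = True.
Set H = True.
  then (¬H ∨ N) forces N = True.
Check each clause:
  (¬E): ¬E holds.
  (Q): Q holds.
  (¬E ∨ ¬N): ¬E holds.
  (¬H ∨ N): N holds.
  (¬H ∨ N ∨ ¬Q): N holds.
  (H ∨ ¬N ∨ ¬Q): H holds.
  (¬E ∨ ¬Q): ¬E holds.
All clauses satisfied.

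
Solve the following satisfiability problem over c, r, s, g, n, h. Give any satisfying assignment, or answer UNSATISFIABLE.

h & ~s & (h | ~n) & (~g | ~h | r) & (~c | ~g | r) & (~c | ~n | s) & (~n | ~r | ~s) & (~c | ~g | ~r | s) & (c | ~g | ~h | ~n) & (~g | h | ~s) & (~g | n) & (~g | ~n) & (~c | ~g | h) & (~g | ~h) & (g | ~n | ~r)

c=F; r=F; s=F; g=F; n=T; h=T

Unit clause (h) forces h = True.
Unit clause (~s) forces s = False.
In (~g | ~h) only ~g is left, so g = False.
Set c = False.
Set r = False.
Set n = True.
All clauses satisfied.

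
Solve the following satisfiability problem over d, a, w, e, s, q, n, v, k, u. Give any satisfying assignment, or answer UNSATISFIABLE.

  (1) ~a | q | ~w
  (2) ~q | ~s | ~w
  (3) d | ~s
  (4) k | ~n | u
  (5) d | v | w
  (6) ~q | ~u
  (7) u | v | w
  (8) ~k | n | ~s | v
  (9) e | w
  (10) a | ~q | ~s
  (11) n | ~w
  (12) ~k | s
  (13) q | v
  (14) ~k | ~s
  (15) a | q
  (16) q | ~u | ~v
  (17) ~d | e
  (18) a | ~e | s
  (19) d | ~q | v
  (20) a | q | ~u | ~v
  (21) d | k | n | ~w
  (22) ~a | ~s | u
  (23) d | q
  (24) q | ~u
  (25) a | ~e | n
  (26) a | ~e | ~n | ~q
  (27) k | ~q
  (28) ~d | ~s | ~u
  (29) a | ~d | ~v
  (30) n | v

d: True, a: True, w: False, e: True, s: False, q: False, n: False, v: True, k: False, u: False

Set d = True.
  then (~d | e) forces e = True.
Try a = False:
  (a | q) forces q = True.
  (~q | ~u) forces u = False.
  (a | ~q | ~s) forces s = False.
  clause (a | ~e | s) is falsified — backtrack.
So a = True.
Set w = False.
Set s = False.
  then (~k | s) forces k = False.
  then (k | ~q) forces q = False.
  then (q | v) forces v = True.
  then (q | ~u | ~v) forces u = False.
  then (k | ~n | u) forces n = False.
All clauses satisfied.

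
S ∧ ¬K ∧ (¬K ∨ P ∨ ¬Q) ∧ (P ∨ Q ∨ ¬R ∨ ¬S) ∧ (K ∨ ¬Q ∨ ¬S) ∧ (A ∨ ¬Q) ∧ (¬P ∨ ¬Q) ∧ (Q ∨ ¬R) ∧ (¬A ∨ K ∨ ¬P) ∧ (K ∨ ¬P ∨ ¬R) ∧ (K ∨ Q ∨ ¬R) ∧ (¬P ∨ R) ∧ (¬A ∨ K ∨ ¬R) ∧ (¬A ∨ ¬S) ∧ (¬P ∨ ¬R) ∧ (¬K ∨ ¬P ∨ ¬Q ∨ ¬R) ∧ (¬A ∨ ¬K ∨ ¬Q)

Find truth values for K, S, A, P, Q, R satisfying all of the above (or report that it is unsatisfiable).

K = False, S = True, A = False, P = False, Q = False, R = False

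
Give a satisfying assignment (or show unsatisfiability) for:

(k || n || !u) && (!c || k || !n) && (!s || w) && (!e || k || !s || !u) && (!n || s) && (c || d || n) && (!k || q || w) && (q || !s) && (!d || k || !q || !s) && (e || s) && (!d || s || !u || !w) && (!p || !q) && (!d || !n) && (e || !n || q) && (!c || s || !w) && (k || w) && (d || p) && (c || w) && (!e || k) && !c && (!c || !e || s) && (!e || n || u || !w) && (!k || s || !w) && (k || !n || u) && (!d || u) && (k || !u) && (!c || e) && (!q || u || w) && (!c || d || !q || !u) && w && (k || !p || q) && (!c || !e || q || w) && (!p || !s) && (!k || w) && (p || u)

w = True, k = True, s = True, u = True, p = False, c = False, n = False, d = True, q = True, e = True

Unit clause (!c) forces c = False.
Unit clause (w) forces w = True.
Set k = True.
  then (!k || s || !w) forces s = True.
  then (!p || !s) forces p = False.
  then (p || u) forces u = True.
  then (q || !s) forces q = True.
  then (d || p) forces d = True.
  then (!d || !n) forces n = False.
Set e = True.
All clauses satisfied.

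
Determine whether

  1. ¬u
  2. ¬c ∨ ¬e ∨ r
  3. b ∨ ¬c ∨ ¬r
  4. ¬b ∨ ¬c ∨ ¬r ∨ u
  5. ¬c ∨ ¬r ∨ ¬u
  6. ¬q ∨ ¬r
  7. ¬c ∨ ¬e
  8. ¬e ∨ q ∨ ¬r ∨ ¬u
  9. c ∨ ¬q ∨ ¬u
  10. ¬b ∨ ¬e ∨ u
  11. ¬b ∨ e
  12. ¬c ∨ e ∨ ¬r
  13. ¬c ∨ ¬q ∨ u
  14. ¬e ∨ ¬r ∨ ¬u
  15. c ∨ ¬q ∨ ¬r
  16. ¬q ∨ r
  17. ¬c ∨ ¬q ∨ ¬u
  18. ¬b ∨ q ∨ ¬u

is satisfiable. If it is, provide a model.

Unit clause (¬u) forces u = False.
Set e = True.
  then (¬c ∨ ¬e) forces c = False.
  then (¬b ∨ ¬e ∨ u) forces b = False.
Set r = True.
  then (¬q ∨ ¬r) forces q = False.
All clauses satisfied.

e = True, u = False, r = True, q = False, b = False, c = False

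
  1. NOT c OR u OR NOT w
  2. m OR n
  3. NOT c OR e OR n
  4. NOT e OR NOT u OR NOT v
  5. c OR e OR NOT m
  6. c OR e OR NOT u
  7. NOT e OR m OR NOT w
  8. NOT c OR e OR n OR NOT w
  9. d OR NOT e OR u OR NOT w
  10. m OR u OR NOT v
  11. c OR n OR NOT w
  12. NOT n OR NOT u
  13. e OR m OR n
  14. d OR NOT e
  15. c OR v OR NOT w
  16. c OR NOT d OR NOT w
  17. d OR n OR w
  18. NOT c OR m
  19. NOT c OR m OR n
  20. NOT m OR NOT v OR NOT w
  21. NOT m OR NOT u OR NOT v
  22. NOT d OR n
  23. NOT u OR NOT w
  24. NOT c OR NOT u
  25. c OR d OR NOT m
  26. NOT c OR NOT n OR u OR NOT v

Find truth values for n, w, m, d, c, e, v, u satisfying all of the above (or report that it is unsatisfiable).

n=T, w=F, m=F, d=F, c=F, e=F, v=F, u=F

Try n = False:
  (m OR n) forces m = True.
  (NOT d OR n) forces d = False.
  (d OR NOT e) forces e = False.
  (NOT c OR e OR n) forces c = False.
  clause (c OR e OR NOT m) is falsified — backtrack.
So n = True.
  then (NOT n OR NOT u) forces u = False.
Try w = True:
  (NOT c OR u OR NOT w) forces c = False.
  (c OR v OR NOT w) forces v = True.
  (m OR u OR NOT v) forces m = True.
  clause (NOT m OR NOT v OR NOT w) is falsified — backtrack.
So w = False.
Set m = False.
  then (m OR u OR NOT v) forces v = False.
  then (NOT c OR m) forces c = False.
Set d = False.
  then (d OR NOT e) forces e = False.
All clauses satisfied.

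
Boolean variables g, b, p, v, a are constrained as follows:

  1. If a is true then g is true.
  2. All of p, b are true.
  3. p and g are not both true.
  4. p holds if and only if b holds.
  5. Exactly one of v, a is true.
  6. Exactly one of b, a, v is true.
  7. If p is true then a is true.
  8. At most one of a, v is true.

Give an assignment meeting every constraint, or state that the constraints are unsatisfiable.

UNSATISFIABLE

Case a = True:
  (1) with a=T forces g = True.
  (2) forces p = True.
  Constraint (3) is violated (p=T, g=T) — contradiction.
Case a = False:
  (2) forces p = True.
  Constraint (7) is violated (p=T, a=F) — contradiction.
Both cases fail — unsatisfiable.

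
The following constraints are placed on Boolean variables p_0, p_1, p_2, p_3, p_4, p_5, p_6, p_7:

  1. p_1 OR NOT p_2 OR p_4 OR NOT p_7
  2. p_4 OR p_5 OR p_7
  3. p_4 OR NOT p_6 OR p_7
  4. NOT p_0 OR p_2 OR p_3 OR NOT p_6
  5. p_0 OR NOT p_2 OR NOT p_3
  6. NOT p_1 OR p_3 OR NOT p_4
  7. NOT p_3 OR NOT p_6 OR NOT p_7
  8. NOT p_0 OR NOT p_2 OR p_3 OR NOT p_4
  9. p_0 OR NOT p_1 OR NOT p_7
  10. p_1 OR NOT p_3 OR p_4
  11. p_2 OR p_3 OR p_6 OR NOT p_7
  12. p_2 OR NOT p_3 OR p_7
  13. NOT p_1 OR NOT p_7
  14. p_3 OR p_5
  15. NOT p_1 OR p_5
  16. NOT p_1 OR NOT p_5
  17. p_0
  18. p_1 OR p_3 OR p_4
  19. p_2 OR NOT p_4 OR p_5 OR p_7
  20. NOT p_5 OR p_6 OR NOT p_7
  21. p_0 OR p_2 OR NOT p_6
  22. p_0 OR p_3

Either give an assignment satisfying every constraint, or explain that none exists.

p_0: True; p_1: False; p_2: True; p_3: True; p_4: True; p_5: True; p_6: False; p_7: False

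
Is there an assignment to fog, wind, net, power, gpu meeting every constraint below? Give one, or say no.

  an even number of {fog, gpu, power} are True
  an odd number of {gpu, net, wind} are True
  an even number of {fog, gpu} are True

fog: True, wind: False, net: False, power: False, gpu: True

{fog, gpu, power}: 2 true → even ✓
{gpu, net, wind}: 1 true → odd ✓
{fog, gpu}: 2 true → even ✓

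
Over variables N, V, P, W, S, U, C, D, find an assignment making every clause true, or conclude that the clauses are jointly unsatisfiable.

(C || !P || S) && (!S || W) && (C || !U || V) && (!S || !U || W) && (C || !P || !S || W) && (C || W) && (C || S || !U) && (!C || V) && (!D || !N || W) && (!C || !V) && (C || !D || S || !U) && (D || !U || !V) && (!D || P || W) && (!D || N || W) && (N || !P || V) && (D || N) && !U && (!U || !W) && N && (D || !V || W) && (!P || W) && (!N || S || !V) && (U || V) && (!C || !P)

N=T, V=T, P=T, W=T, S=T, U=F, C=F, D=F

Unit clause (!U) forces U = False.
Unit clause (N) forces N = True.
In (U || V) only V is left, so V = True.
In (!C || !V) only !C is left, so C = False.
In (!N || S || !V) only S is left, so S = True.
In (!S || W) only W is left, so W = True.
Set P = True.
Set D = False.
All clauses satisfied.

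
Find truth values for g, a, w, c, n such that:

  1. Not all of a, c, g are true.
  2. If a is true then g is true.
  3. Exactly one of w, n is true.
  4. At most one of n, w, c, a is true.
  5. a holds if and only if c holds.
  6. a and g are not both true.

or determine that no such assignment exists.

g: True, a: False, w: True, c: False, n: False

  (1) {a, c, g}: 1/3 true — not all ✓
  (2) a=F ⇒ g: vacuous ✓
  (3) {w, n}: 1 true — exactly one ✓
  (4) {n, w, c, a}: 1 true — at most one ✓
  (5) a=F, c=F — same ✓
  (6) a=F, g=T — not both ✓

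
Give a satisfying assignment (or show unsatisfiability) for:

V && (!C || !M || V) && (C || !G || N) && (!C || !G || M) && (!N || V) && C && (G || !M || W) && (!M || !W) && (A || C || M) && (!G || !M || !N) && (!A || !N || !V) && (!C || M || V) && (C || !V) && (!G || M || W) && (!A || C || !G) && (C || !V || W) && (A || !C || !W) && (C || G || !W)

W: False, C: True, V: True, A: True, M: True, G: True, N: False

Unit clause (V) forces V = True.
Unit clause (C) forces C = True.
Set W = False.
Set A = True.
  then (!A || !N || !V) forces N = False.
Set M = True.
  then (G || !M || W) forces G = True.
All clauses satisfied.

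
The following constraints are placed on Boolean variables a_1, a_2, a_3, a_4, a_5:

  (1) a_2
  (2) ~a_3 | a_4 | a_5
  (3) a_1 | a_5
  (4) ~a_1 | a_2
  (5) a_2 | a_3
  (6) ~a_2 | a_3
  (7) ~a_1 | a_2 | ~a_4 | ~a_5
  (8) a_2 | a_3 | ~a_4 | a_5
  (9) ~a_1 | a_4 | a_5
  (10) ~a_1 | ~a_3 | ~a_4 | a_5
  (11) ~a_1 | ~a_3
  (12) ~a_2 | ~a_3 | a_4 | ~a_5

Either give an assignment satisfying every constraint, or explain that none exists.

Unit clause (a_2) forces a_2 = True.
In (~a_2 | a_3) only a_3 is left, so a_3 = True.
In (~a_1 | ~a_3) only ~a_1 is left, so a_1 = False.
In (a_1 | a_5) only a_5 is left, so a_5 = True.
In (~a_2 | ~a_3 | a_4 | ~a_5) only a_4 is left, so a_4 = True.
All clauses satisfied.

a_1: False; a_2: True; a_3: True; a_4: True; a_5: True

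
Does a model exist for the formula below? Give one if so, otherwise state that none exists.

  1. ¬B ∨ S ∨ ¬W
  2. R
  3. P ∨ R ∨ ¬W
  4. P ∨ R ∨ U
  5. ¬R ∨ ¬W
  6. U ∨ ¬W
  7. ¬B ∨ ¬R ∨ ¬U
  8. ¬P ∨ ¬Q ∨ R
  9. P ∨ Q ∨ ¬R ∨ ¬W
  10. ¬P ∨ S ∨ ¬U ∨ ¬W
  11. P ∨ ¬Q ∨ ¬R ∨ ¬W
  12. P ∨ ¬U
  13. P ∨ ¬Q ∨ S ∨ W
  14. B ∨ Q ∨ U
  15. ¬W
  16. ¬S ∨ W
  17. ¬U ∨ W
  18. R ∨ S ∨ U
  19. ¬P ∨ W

W: False, Q: False, S: False, U: False, P: False, B: True, R: True

Unit clause (R) forces R = True.
In (¬R ∨ ¬W) only ¬W is left, so W = False.
In (¬S ∨ W) only ¬S is left, so S = False.
In (¬U ∨ W) only ¬U is left, so U = False.
In (¬P ∨ W) only ¬P is left, so P = False.
In (P ∨ ¬Q ∨ S ∨ W) only ¬Q is left, so Q = False.
In (B ∨ Q ∨ U) only B is left, so B = True.
All clauses satisfied.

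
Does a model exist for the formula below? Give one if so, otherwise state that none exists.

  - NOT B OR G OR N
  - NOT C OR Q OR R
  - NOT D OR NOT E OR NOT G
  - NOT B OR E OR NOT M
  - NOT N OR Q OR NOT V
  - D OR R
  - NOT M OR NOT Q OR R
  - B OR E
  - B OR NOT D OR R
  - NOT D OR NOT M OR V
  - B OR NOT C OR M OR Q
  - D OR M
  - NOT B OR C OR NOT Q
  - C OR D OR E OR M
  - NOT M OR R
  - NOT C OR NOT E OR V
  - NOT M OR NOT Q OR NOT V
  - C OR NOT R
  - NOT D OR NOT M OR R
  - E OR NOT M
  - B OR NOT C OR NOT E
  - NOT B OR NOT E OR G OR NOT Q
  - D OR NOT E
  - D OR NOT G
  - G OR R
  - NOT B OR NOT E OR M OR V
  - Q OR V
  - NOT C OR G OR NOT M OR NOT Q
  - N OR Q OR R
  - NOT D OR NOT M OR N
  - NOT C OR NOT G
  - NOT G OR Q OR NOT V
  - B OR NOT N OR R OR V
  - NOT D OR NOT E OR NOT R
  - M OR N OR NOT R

E: False, V: True, D: True, R: True, G: False, M: False, N: True, Q: True, B: True, C: True

Try E = True:
  (D OR NOT E) forces D = True.
  (NOT D OR NOT E OR NOT G) forces G = False.
  (G OR R) forces R = True.
  clause (NOT D OR NOT E OR NOT R) is falsified — backtrack.
So E = False.
  then (B OR E) forces B = True.
  then (E OR NOT M) forces M = False.
  then (D OR M) forces D = True.
Set V = True.
Try R = False:
  (G OR R) forces G = True.
  (NOT C OR NOT G) forces C = False.
  (NOT B OR C OR NOT Q) forces Q = False.
  clause (NOT G OR Q OR NOT V) is falsified — backtrack.
So R = True.
  then (C OR NOT R) forces C = True.
  then (NOT C OR NOT G) forces G = False.
  then (M OR N OR NOT R) forces N = True.
  then (NOT N OR Q OR NOT V) forces Q = True.
All clauses satisfied.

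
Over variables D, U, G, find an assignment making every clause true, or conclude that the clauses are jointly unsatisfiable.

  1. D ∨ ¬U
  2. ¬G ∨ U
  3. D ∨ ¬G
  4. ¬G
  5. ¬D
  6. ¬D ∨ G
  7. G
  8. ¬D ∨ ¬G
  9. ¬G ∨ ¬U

Case G = True:
  Clause (¬G) is falsified — contradiction.
Case G = False:
  Clause (G) is falsified — contradiction.
Both cases fail, so the formula is unsatisfiable.

Unsatisfiable — no assignment works.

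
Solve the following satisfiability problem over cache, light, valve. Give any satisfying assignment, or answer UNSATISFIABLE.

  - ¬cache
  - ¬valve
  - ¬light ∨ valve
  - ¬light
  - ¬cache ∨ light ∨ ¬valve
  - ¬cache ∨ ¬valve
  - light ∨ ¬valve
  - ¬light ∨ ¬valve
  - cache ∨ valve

Unsatisfiable — no assignment works.

Case cache = True:
  Clause (¬cache) is falsified — contradiction.
Case cache = False:
  (¬valve) forces valve = False.
  Clause (cache ∨ valve) is falsified — contradiction.
Both cases fail, so the formula is unsatisfiable.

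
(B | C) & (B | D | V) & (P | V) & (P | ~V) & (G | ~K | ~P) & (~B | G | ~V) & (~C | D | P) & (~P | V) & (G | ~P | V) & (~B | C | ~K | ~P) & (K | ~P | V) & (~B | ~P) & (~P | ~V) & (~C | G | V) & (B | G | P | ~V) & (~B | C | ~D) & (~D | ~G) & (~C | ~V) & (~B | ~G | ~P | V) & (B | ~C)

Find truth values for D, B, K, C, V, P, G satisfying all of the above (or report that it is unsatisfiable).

Case V = True:
  (P | ~V) forces P = True.
  Clause (~P | ~V) is falsified — contradiction.
Case V = False:
  (P | V) forces P = True.
  Clause (~P | V) is falsified — contradiction.
Both cases fail, so the formula is unsatisfiable.

No satisfying assignment exists.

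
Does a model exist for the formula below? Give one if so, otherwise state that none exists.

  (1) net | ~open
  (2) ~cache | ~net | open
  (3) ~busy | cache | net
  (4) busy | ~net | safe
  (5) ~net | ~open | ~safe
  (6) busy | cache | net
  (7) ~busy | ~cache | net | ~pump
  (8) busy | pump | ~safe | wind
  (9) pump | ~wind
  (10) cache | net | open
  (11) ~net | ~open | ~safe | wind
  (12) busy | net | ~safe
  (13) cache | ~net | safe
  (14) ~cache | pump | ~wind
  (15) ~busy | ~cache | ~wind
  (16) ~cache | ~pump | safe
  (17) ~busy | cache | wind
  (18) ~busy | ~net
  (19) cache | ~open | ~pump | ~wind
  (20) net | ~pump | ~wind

pump = False; cache = True; wind = False; open = False; net = False; busy = True; safe = False

Set pump = False.
  then (pump | ~wind) forces wind = False.
Try cache = False:
  (~busy | cache | wind) forces busy = False.
  (busy | cache | net) forces net = True.
  (busy | ~net | safe) forces safe = True.
  clause (busy | pump | ~safe | wind) is falsified — backtrack.
So cache = True.
Set open = False.
  then (~cache | ~net | open) forces net = False.
Set busy = True.
Set safe = False.
All clauses satisfied.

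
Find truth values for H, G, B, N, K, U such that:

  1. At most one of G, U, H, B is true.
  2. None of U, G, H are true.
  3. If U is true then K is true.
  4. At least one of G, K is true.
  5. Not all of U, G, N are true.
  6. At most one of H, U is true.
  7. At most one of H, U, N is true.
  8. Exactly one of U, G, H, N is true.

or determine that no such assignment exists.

H: False; G: False; B: False; N: True; K: True; U: False

  (1) {G, U, H, B}: 0 true — at most one ✓
  (2) {U, G, H}: 0 true — none ✓
  (3) U=F ⇒ K: vacuous ✓
  (4) {G, K}: 1 true — at least one ✓
  (5) {U, G, N}: 1/3 true — not all ✓
  (6) {H, U}: 0 true — at most one ✓
  (7) {H, U, N}: 1 true — at most one ✓
  (8) {U, G, H, N}: 1 true — exactly one ✓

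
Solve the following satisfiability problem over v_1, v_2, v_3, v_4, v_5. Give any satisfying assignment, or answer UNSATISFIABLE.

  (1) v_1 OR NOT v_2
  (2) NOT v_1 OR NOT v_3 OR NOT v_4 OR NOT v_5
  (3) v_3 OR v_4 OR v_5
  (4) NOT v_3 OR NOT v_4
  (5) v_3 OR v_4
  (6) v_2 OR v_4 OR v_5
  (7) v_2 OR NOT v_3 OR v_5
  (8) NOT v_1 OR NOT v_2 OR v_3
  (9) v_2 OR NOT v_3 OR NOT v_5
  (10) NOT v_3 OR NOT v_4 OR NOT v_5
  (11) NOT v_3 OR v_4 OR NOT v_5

v_1 = False, v_2 = False, v_3 = False, v_4 = True, v_5 = True

Set v_1 = False.
  then (v_1 OR NOT v_2) forces v_2 = False.
Set v_3 = False.
  then (v_3 OR v_4) forces v_4 = True.
Set v_5 = True.
All clauses satisfied.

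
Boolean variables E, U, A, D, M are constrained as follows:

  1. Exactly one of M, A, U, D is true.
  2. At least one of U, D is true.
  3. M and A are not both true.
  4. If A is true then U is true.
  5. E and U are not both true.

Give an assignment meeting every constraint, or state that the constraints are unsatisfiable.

E = False; U = False; A = False; D = True; M = False

  (1) {M, A, U, D}: 1 true — exactly one ✓
  (2) {U, D}: 1 true — at least one ✓
  (3) M=F, A=F — not both ✓
  (4) A=F ⇒ U: vacuous ✓
  (5) E=F, U=F — not both ✓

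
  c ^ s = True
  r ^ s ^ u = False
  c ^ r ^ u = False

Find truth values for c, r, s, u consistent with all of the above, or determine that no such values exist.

Adding constraints 1, 2, 3 mod 2: every variable appears an even number of times on the left, so the left side is 0.
But the right sides sum to 1 (mod 2). 0 ≠ 1 — the system is inconsistent.

Unsatisfiable — no assignment works.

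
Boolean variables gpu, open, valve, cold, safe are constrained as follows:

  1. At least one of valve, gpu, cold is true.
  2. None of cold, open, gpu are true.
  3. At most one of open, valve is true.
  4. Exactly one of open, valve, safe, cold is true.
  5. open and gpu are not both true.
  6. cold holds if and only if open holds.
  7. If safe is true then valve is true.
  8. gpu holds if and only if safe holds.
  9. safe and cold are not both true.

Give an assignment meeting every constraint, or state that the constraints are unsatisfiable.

gpu = False, open = False, valve = True, cold = False, safe = False

  (1) {valve, gpu, cold}: 1 true — at least one ✓
  (2) {cold, open, gpu}: 0 true — none ✓
  (3) {open, valve}: 1 true — at most one ✓
  (4) {open, valve, safe, cold}: 1 true — exactly one ✓
  (5) open=F, gpu=F — not both ✓
  (6) cold=F, open=F — same ✓
  (7) safe=F ⇒ valve: vacuous ✓
  (8) gpu=F, safe=F — same ✓
  (9) safe=F, cold=F — not both ✓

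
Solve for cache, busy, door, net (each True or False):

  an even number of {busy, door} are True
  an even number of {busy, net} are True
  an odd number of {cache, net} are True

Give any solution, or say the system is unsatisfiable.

cache = True; busy = False; door = False; net = False

{busy, door}: 0 true → even ✓
{busy, net}: 0 true → even ✓
{cache, net}: 1 true → odd ✓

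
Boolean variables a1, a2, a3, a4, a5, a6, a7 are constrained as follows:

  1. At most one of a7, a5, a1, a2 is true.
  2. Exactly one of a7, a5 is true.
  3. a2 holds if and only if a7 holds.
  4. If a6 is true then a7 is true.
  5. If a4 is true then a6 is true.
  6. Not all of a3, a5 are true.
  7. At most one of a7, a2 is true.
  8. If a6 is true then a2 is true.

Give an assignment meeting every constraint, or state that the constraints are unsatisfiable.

a1 = False, a2 = False, a3 = False, a4 = False, a5 = True, a6 = False, a7 = False

  (1) {a7, a5, a1, a2}: 1 true — at most one ✓
  (2) {a7, a5}: 1 true — exactly one ✓
  (3) a2=F, a7=F — same ✓
  (4) a6=F ⇒ a7: vacuous ✓
  (5) a4=F ⇒ a6: vacuous ✓
  (6) {a3, a5}: 1/2 true — not all ✓
  (7) {a7, a2}: 0 true — at most one ✓
  (8) a6=F ⇒ a2: vacuous ✓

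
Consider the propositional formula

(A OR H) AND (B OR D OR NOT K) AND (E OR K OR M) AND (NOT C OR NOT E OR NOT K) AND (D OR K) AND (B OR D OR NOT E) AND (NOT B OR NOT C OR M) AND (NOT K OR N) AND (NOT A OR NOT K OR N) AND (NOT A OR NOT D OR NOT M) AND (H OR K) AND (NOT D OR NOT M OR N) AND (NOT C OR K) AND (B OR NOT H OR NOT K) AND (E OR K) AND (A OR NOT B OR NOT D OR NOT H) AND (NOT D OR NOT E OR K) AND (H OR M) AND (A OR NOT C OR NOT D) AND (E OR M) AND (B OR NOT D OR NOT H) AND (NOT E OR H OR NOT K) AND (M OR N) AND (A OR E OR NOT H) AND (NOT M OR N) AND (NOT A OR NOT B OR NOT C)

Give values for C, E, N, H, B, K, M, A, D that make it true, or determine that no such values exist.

Set C = False.
Set E = True.
Try N = False:
  (NOT K OR N) forces K = False.
  (D OR K) forces D = True.
  clause (NOT D OR NOT E OR K) is falsified — backtrack.
So N = True.
Set H = True.
Set B = True.
Try K = False:
  (D OR K) forces D = True.
  clause (NOT D OR NOT E OR K) is falsified — backtrack.
So K = True.
Set M = False.
Set A = True.
Set D = False.
All clauses satisfied.

C=F; E=T; N=T; H=T; B=T; K=T; M=F; A=T; D=F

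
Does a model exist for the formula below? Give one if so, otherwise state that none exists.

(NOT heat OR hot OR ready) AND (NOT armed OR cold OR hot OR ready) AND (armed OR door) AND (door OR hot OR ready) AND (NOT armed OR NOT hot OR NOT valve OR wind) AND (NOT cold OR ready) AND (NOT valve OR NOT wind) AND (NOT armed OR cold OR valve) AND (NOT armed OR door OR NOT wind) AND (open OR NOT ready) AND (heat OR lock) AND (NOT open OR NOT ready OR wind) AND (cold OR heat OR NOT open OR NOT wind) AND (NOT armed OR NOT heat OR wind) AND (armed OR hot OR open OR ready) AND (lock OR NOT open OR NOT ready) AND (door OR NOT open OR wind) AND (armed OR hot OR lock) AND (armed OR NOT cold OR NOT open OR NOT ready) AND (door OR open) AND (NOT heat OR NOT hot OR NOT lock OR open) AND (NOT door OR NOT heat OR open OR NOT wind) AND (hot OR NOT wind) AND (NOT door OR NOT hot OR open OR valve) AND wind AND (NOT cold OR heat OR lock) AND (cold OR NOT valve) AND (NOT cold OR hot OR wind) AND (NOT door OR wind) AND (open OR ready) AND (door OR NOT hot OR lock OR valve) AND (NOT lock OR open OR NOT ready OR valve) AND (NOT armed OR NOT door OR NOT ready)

Unit clause (wind) forces wind = True.
In (NOT valve OR NOT wind) only NOT valve is left, so valve = False.
In (hot OR NOT wind) only hot is left, so hot = True.
Set cold = False.
  then (NOT armed OR cold OR valve) forces armed = False.
  then (armed OR door) forces door = True.
  then (NOT door OR NOT hot OR open OR valve) forces open = True.
  then (cold OR heat OR NOT open OR NOT wind) forces heat = True.
Set lock = True.
Set ready = True.
All clauses satisfied.

cold = False, armed = False, lock = True, hot = True, wind = True, ready = True, door = True, open = True, valve = False, heat = True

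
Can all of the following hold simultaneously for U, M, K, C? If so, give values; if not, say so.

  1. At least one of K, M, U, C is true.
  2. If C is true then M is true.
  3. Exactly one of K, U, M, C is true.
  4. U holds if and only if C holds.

U: False, M: False, K: True, C: False

  (1) {K, M, U, C}: 1 true — at least one ✓
  (2) C=F ⇒ M: vacuous ✓
  (3) {K, U, M, C}: 1 true — exactly one ✓
  (4) U=F, C=F — same ✓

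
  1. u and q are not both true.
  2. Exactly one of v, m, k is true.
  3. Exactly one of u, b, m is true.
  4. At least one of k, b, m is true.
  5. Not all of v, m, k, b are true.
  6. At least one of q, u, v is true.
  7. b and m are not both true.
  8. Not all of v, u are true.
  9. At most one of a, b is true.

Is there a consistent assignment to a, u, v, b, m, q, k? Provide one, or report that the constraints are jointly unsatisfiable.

a=F, u=F, v=T, b=T, m=F, q=T, k=F

  (1) u=F, q=T — not both ✓
  (2) {v, m, k}: 1 true — exactly one ✓
  (3) {u, b, m}: 1 true — exactly one ✓
  (4) {k, b, m}: 1 true — at least one ✓
  (5) {v, m, k, b}: 2/4 true — not all ✓
  (6) {q, u, v}: 2 true — at least one ✓
  (7) b=T, m=F — not both ✓
  (8) {v, u}: 1/2 true — not all ✓
  (9) {a, b}: 1 true — at most one ✓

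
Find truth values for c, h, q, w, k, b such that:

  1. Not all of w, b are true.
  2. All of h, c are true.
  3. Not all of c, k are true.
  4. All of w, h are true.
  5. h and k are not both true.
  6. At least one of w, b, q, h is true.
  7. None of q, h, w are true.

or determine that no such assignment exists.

No satisfying assignment exists.

Case h = True:
  Constraint (7) is violated (h=T) — contradiction.
Case h = False:
  Constraint (2) is violated (h=F) — contradiction.
Both cases fail — unsatisfiable.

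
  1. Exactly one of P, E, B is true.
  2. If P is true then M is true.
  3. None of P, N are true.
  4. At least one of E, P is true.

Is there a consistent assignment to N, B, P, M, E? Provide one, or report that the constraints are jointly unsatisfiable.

N: False, B: False, P: False, M: True, E: True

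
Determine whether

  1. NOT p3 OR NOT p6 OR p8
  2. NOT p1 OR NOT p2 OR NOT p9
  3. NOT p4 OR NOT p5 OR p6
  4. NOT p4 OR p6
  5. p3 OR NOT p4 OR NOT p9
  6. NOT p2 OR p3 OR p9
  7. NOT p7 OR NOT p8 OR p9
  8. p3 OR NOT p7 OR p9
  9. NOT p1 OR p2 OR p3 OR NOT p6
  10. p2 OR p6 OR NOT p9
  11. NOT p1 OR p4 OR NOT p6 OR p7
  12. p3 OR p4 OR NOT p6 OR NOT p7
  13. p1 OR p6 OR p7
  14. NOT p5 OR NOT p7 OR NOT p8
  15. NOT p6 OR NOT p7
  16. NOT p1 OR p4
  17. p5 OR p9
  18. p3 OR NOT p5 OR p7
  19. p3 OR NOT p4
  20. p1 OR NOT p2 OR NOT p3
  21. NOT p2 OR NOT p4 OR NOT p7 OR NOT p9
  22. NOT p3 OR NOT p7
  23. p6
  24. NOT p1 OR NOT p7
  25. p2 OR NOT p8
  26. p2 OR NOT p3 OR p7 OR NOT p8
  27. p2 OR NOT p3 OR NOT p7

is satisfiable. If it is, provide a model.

Unit clause (p6) forces p6 = True.
In (NOT p6 OR NOT p7) only NOT p7 is left, so p7 = False.
Set p1 = True.
  then (NOT p1 OR p4 OR NOT p6 OR p7) forces p4 = True.
  then (p3 OR NOT p4) forces p3 = True.
  then (NOT p3 OR NOT p6 OR p8) forces p8 = True.
  then (p2 OR NOT p8) forces p2 = True.
  then (NOT p1 OR NOT p2 OR NOT p9) forces p9 = False.
  then (p5 OR p9) forces p5 = True.
All clauses satisfied.

p1 = True; p2 = True; p3 = True; p4 = True; p5 = True; p6 = True; p7 = False; p8 = True; p9 = False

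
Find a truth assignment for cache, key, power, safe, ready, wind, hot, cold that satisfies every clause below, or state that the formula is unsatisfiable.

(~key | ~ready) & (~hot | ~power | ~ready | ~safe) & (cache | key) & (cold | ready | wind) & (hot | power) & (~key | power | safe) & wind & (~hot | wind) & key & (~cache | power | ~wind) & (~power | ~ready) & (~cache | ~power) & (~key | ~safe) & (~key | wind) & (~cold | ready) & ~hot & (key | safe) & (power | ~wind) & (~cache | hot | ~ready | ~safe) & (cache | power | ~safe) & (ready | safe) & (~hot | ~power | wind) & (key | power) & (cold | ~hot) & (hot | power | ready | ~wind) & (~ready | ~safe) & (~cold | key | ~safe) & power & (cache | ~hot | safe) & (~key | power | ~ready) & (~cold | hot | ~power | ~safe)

Case key = True:
  (~key | ~ready) forces ready = False.
  (wind) forces wind = True.
  (~key | ~safe) forces safe = False.
  Clause (ready | safe) is falsified — contradiction.
Case key = False:
  Clause (key) is falsified — contradiction.
Both cases fail, so the formula is unsatisfiable.

No satisfying assignment exists.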